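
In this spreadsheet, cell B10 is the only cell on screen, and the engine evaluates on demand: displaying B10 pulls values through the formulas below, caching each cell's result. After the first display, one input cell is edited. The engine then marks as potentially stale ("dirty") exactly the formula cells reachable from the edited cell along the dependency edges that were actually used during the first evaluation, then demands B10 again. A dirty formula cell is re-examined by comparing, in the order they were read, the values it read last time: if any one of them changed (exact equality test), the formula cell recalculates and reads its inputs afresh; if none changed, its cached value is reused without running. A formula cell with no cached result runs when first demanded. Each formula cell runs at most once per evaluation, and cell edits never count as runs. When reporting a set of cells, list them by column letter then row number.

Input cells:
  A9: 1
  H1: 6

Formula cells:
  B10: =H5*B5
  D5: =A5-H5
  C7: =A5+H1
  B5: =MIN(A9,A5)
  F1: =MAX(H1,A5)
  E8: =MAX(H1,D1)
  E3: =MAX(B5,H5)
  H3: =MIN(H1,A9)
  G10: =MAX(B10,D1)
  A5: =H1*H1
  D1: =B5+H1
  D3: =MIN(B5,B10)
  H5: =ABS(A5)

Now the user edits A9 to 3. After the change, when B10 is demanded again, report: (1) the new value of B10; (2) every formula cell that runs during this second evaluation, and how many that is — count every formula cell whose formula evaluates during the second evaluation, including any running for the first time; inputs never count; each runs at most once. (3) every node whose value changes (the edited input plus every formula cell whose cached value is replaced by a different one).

B10 now evaluates to 108.
Run set: B5, B10 (2 run).
Changed values: A9, B5, B10.

Initial pass — values computed on the first demand:
  A5 = 6 * 6 = 36
  B5 = MIN(1, 36) = 1
  H5 = ABS(36) = 36
  B10 = 36 * 1 = 36

Second demand — change propagation:
  B5: re-runs because A9 1->3; new result 3.
  B10: re-runs because B5 1->3; new result 108.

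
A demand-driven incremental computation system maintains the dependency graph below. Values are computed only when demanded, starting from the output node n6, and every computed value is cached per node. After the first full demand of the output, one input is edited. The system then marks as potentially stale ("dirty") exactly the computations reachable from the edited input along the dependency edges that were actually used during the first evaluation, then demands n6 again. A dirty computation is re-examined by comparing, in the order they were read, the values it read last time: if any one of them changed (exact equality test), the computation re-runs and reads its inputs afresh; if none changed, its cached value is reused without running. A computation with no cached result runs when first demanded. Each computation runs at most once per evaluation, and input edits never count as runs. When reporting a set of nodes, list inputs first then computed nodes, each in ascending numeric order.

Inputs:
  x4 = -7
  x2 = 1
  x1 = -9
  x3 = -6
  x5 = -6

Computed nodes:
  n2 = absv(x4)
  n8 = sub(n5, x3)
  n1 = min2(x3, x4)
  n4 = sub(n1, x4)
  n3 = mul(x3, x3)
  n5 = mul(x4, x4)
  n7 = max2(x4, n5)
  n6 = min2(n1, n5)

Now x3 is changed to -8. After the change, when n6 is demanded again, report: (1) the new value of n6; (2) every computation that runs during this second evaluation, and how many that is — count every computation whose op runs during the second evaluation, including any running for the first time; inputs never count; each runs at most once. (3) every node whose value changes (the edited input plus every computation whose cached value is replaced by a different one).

New value of n6: -8.
Computations that run: n1, n6 — 2 in total.
Values that change: x3, n1, n6.

First evaluation (everything demanded from the output):
  n1 = min2(-6, -7) = -7
  n5 = mul(-7, -7) = 49
  n6 = min2(-7, 49) = -7

Propagation after the edit:
  n1: runs — x3 -6->-8; result -8.
  n6: runs — n1 -7->-8; result -8.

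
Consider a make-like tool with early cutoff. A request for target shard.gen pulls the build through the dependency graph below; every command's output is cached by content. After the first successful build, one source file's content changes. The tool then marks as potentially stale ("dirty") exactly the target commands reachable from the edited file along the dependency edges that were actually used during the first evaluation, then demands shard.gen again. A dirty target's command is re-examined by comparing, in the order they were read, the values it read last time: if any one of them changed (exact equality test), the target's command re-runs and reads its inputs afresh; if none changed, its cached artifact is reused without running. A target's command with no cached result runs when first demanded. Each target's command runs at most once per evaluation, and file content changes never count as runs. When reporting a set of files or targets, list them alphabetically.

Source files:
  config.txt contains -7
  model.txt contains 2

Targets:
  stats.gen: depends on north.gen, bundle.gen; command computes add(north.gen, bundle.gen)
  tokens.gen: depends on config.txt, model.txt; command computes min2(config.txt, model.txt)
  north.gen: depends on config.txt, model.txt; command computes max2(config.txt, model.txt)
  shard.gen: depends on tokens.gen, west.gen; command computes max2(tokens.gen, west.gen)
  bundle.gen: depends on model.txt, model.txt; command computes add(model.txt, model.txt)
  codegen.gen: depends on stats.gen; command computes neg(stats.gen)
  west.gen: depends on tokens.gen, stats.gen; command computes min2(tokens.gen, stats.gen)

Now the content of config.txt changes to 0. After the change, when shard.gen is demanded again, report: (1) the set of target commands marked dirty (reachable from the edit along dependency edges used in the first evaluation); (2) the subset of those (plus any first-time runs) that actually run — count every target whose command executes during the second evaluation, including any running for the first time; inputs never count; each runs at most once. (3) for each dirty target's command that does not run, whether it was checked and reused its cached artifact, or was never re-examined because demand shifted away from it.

First demand of the output computes:
  bundle.gen = add(2, 2) = 4
  north.gen = max2(-7, 2) = 2
  stats.gen = add(2, 4) = 6
  tokens.gen = min2(-7, 2) = -7
  west.gen = min2(-7, 6) = -7
  shard.gen = max2(-7, -7) = -7

After the edit, cleaning proceeds:
  north.gen: a read changed (config.txt -7->0) — executes, giving 2 — identical to its old value.
  stats.gen: dirty, but its reads are unchanged (north.gen unchanged, bundle.gen unchanged); cached 6 stands.
  tokens.gen: a read changed (config.txt -7->0) — executes, giving 0.
  west.gen: a read changed (tokens.gen -7->0) — executes, giving 0.
  shard.gen: a read changed (tokens.gen -7->0; west.gen -7->0) — executes, giving 0.

Note where the cutoff bites: stats.gen is checked, finds nothing changed, and keeps its cache.

The edit dirties: north.gen, shard.gen, stats.gen, tokens.gen, west.gen.
4 target commands run: north.gen, shard.gen, tokens.gen, west.gen.
Cache hits after checking: stats.gen.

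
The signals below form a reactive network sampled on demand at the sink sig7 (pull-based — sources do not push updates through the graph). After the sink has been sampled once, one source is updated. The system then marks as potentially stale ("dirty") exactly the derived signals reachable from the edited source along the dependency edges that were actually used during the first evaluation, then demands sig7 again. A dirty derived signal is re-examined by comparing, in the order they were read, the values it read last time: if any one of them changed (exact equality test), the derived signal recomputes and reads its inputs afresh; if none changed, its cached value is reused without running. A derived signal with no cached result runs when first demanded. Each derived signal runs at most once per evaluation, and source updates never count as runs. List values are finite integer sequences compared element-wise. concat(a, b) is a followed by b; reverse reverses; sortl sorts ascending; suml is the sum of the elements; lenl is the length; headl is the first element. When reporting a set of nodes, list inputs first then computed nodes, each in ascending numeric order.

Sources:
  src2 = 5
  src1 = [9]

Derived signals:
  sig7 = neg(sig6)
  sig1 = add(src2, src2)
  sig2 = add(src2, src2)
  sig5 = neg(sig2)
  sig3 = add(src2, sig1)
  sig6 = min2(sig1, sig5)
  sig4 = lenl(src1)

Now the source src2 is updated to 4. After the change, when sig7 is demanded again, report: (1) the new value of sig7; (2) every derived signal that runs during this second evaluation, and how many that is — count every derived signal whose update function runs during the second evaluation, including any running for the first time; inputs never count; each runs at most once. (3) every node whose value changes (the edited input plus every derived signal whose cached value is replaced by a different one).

Initial pass — values computed on the first demand:
  sig1 = add(5, 5) = 10
  sig2 = add(5, 5) = 10
  sig5 = neg(10) = -10
  sig6 = min2(10, -10) = -10
  sig7 = neg(-10) = 10

Second demand — change propagation:
  sig1: re-runs because src2 5->4; src2 5->4; new result 8.
  sig2: re-runs because src2 5->4; src2 5->4; new result 8.
  sig5: re-runs because sig2 10->8; new result -8.
  sig6: re-runs because sig1 10->8; sig5 -10->-8; new result -8.
  sig7: re-runs because sig6 -10->-8; new result 8.

sig7 now evaluates to 8.
Run set: sig1, sig2, sig5, sig6, sig7 (5 run).
Changed values: src2, sig1, sig2, sig5, sig6, sig7.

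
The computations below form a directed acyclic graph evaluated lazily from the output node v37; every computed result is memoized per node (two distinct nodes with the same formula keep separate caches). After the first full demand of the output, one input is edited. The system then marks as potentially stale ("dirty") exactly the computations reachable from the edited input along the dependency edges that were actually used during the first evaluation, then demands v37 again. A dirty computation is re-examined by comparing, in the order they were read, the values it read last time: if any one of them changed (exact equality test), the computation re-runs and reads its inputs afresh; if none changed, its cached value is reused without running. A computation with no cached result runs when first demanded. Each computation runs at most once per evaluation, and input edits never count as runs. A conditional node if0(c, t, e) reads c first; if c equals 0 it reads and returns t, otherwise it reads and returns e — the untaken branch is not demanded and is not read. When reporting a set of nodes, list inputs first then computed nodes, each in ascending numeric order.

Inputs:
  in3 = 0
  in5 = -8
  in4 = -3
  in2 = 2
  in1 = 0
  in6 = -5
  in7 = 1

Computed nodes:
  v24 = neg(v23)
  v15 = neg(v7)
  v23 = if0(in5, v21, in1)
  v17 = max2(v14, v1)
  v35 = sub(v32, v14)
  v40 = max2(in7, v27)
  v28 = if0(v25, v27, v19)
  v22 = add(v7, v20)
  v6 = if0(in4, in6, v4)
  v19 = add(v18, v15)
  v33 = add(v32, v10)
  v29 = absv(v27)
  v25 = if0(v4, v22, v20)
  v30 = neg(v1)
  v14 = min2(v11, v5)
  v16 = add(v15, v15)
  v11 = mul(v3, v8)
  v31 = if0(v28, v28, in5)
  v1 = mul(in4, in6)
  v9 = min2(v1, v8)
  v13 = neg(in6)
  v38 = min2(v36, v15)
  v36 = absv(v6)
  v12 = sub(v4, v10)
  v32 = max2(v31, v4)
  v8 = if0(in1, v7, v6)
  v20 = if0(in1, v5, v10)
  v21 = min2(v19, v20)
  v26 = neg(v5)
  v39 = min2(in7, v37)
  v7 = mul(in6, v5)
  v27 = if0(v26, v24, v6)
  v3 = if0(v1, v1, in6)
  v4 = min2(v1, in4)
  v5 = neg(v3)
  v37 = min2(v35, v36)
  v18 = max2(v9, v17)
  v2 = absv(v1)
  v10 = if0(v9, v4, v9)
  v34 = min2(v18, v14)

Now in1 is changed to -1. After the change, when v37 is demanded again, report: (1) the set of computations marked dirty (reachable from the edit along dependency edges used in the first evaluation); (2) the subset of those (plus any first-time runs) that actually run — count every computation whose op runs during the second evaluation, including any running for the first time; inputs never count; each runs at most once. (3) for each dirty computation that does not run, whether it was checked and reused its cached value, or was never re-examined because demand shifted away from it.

First demand of the output computes:
  v1 = mul(-3, -5) = 15
  v3 = if0(v1=15 -> else branch in6) = -5
  v4 = min2(15, -3) = -3
  v5 = neg(-5) = 5
  v6 = if0(in4=-3 -> else branch v4) = -3
  v7 = mul(-5, 5) = -25
  v8 = if0(in1=0 -> then branch v7) = -25
  v9 = min2(15, -25) = -25
  v11 = mul(-5, -25) = 125
  v14 = min2(125, 5) = 5
  v15 = neg(-25) = 25
  v17 = max2(5, 15) = 15
  v18 = max2(-25, 15) = 15
  v19 = add(15, 25) = 40
  v20 = if0(in1=0 -> then branch v5) = 5
  v25 = if0(v4=-3 -> else branch v20) = 5
  v28 = if0(v25=5 -> else branch v19) = 40
  v31 = if0(v28=40 -> else branch in5) = -8
  v32 = max2(-8, -3) = -3
  v35 = sub(-3, 5) = -8
  v36 = absv(-3) = 3
  v37 = min2(-8, 3) = -8

After the edit, cleaning proceeds:
  v8: a read changed (in1 0->-1) — executes, giving -3.
  v9: a read changed (v8 -25->-3) — executes, giving -3.
  v10: had never run; runs now, result -3.
  v11: a read changed (v8 -25->-3) — executes, giving 15.
  v14: a read changed (v11 125->15) — executes, giving 5 — identical to its old value.
  v17: dirty, but its reads are unchanged (v14 unchanged, v1 unchanged); cached 15 stands.
  v18: a read changed (v9 -25->-3) — executes, giving 15 — identical to its old value.
  v19: dirty, but its reads are unchanged (v18 unchanged, v15 unchanged); cached 40 stands.
  v20: a read changed (in1 0->-1) — executes, giving -3.
  v25: a read changed (v20 5->-3) — executes, giving -3.
  v28: a read changed (v25 5->-3) — executes, giving 40 — identical to its old value.
  v31: dirty, but its reads are unchanged (v28 unchanged, in5 unchanged); cached -8 stands.
  v32: dirty, but its reads are unchanged (v31 unchanged, v4 unchanged); cached -3 stands.
  v35: dirty, but its reads are unchanged (v32 unchanged, v14 unchanged); cached -8 stands.
  v37: dirty, but its reads are unchanged (v35 unchanged, v36 unchanged); cached -8 stands.

Note the branch switch — v10 had no cache and runs now for the first time.

The edit dirties: v8, v9, v11, v14, v17, v18, v19, v20, v25, v28, v31, v32, v35, v37.
9 computations run: v8, v9, v10, v11, v14, v18, v20, v25, v28.
Cache hits after checking: v17, v19, v31, v32, v35, v37.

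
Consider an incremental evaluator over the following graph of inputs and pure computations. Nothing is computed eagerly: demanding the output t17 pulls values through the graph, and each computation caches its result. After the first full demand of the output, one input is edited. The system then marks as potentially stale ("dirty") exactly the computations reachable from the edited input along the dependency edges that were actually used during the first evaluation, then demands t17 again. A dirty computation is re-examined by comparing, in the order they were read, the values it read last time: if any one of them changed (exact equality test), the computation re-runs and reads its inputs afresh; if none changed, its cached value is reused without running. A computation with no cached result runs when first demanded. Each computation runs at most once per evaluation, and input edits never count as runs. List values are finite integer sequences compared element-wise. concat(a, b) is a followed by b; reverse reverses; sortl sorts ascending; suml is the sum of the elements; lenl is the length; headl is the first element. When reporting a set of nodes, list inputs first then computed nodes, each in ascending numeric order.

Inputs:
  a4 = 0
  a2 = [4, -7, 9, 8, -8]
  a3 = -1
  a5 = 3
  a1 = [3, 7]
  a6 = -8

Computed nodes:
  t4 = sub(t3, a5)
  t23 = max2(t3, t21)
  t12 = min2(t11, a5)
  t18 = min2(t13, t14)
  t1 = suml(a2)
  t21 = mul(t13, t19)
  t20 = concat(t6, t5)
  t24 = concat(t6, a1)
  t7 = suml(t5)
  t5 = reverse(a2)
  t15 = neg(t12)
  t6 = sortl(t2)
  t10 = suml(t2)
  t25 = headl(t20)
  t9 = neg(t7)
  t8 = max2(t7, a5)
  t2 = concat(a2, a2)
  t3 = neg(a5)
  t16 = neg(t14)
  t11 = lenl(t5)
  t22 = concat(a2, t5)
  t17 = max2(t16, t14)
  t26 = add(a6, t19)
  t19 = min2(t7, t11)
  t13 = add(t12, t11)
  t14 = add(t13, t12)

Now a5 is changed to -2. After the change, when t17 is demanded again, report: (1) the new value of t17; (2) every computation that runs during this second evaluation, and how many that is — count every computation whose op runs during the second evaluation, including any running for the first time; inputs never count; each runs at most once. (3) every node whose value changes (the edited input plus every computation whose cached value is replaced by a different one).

t17 now evaluates to 1.
Run set: t12, t13, t14, t16, t17 (5 run).
Changed values: a5, t12, t13, t14, t16, t17.

Initial pass — values computed on the first demand:
  t5 = reverse([4, -7, 9, 8, -8]) = [-8, 8, 9, -7, 4]
  t11 = lenl([-8, 8, 9, -7, 4]) = 5
  t12 = min2(5, 3) = 3
  t13 = add(3, 5) = 8
  t14 = add(8, 3) = 11
  t16 = neg(11) = -11
  t17 = max2(-11, 11) = 11

Second demand — change propagation:
  t12: re-runs because a5 3->-2; new result -2.
  t13: re-runs because t12 3->-2; new result 3.
  t14: re-runs because t13 8->3; t12 3->-2; new result 1.
  t16: re-runs because t14 11->1; new result -1.
  t17: re-runs because t16 -11->-1; t14 11->1; new result 1.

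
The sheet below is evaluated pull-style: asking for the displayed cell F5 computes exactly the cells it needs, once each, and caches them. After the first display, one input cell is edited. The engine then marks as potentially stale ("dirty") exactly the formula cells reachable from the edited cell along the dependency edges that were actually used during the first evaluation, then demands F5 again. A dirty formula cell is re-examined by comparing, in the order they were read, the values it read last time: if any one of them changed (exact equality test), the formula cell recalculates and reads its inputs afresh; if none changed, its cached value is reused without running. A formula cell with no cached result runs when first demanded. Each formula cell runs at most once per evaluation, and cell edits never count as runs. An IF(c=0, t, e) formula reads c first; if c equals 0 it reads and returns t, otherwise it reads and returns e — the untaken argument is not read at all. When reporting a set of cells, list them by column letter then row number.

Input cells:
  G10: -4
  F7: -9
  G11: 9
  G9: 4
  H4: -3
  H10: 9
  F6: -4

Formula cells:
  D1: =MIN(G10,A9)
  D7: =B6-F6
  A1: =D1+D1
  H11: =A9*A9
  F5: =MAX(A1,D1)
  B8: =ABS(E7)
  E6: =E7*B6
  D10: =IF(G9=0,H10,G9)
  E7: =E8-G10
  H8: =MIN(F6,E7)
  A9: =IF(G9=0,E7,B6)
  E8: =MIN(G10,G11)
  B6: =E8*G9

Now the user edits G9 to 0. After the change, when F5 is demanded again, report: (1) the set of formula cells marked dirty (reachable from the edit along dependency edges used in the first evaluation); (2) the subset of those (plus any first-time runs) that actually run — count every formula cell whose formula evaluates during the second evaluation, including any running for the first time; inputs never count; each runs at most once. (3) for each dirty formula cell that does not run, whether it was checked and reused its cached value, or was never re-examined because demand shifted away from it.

The edit dirties: A1, A9, B6, D1, F5.
5 formula cells run: A1, A9, D1, E7, F5.
Unvisited dirty nodes (no longer demanded): B6.
Note the branch switch — demand abandons B6, which is never re-examined.

First demand of the output computes:
  E8 = MIN(-4, 9) = -4
  B6 = -4 * 4 = -16
  A9 = IF(G9=0: G9=4 -> else branch B6) = -16
  D1 = MIN(-4, -16) = -16
  A1 = -16 + -16 = -32
  F5 = MAX(-32, -16) = -16

After the edit, cleaning proceeds:
  B6: stays stale; no demand reaches it after the flip.
  E7: had never run; runs now, result 0.
  A9: a read changed (G9 4->0) — executes, giving 0.
  D1: a read changed (A9 -16->0) — executes, giving -4.
  A1: a read changed (D1 -16->-4; D1 -16->-4) — executes, giving -8.
  F5: a read changed (A1 -32->-8; D1 -16->-4) — executes, giving -4.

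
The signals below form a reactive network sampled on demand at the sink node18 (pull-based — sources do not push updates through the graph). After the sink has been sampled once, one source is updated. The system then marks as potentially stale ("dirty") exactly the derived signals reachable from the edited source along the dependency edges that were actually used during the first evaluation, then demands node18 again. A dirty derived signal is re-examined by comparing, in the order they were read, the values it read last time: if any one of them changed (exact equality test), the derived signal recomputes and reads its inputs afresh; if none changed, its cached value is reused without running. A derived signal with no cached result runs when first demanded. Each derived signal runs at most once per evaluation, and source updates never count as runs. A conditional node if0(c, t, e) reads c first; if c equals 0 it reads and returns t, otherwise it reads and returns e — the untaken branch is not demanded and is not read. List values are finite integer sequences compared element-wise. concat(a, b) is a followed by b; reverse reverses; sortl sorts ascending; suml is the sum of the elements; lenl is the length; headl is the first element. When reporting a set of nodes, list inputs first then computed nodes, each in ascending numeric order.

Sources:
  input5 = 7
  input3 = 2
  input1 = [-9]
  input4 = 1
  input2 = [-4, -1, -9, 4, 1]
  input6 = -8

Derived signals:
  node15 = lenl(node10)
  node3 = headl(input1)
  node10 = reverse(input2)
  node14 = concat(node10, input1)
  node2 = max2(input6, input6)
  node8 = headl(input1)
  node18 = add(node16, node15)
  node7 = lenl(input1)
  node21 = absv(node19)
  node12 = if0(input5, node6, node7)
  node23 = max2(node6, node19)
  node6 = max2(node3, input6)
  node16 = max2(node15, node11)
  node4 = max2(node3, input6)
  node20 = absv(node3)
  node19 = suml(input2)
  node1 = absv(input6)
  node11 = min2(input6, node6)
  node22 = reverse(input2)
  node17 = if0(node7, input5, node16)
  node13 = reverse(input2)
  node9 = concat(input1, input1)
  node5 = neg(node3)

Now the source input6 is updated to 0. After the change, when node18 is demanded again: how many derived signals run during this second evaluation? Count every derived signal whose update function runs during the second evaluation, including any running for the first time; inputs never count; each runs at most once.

Run set: node6, node11, node16 (3 run).
The important point: node16 recomputes to an identical value, and the output ends up unchanged.

Initial pass — values computed on the first demand:
  node3 = headl([-9]) = -9
  node6 = max2(-9, -8) = -8
  node10 = reverse([-4, -1, -9, 4, 1]) = [1, 4, -9, -1, -4]
  node11 = min2(-8, -8) = -8
  node15 = lenl([1, 4, -9, -1, -4]) = 5
  node16 = max2(5, -8) = 5
  node18 = add(5, 5) = 10

Second demand — change propagation:
  node6: re-runs because input6 -8->0; new result 0.
  node11: re-runs because input6 -8->0; node6 -8->0; new result 0.
  node16: re-runs because node11 -8->0; new result 5 (unchanged).
  node18: re-examined; everything it read last time is the same (node16 unchanged, node15 unchanged) — cache 10 kept, no run.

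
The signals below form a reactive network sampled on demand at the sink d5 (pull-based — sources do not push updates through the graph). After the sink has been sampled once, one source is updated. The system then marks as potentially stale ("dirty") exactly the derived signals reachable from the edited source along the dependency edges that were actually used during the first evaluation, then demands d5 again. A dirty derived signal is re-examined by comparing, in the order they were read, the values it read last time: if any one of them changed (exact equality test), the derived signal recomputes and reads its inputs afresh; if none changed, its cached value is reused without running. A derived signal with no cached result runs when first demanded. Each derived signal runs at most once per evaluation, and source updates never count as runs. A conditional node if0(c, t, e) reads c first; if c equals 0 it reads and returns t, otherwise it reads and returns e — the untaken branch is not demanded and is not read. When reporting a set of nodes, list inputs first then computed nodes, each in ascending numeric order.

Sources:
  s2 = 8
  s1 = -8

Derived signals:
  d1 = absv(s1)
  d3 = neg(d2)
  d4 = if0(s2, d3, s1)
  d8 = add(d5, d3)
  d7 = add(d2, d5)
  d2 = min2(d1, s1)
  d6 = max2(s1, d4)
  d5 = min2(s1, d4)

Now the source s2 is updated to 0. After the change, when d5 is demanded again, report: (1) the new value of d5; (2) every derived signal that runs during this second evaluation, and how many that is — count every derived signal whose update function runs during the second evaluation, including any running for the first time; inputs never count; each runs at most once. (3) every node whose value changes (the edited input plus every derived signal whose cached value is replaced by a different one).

d5 now evaluates to -8.
Run set: d1, d2, d3, d4, d5 (5 run).
Changed values: s2, d4.
The important point: the flipped condition pulls in fresh nodes; d1, d2, d3 run for the first time.

Initial pass — values computed on the first demand:
  d4 = if0(s2=8 -> else branch s1) = -8
  d5 = min2(-8, -8) = -8

Second demand — change propagation:
  d1: newly demanded (no cache) — executes and yields 8.
  d2: newly demanded (no cache) — executes and yields -8.
  d3: newly demanded (no cache) — executes and yields 8.
  d4: re-runs because s2 8->0; new result 8.
  d5: re-runs because d4 -8->8; new result -8 (unchanged).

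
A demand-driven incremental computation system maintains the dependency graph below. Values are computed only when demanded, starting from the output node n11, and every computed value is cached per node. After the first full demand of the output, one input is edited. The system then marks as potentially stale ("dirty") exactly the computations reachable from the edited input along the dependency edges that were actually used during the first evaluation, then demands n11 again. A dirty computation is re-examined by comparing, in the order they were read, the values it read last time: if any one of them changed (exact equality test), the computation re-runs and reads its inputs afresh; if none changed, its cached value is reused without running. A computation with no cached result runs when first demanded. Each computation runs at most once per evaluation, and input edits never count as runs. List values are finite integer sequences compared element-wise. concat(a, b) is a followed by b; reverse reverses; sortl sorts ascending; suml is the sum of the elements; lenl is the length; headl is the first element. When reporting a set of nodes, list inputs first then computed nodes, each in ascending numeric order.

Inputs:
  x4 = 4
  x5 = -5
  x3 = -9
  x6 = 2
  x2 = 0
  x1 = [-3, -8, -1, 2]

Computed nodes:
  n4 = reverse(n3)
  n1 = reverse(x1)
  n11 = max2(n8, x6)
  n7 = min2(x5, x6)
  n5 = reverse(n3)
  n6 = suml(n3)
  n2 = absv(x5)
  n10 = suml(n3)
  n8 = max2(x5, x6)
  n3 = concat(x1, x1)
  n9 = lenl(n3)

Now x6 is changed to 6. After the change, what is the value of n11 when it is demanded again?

First evaluation (everything demanded from the output):
  n8 = max2(-5, 2) = 2
  n11 = max2(2, 2) = 2

Propagation after the edit:
  n8: runs — x6 2->6; result 6.
  n11: runs — n8 2->6; x6 2->6; result 6.

New value of n11: 6.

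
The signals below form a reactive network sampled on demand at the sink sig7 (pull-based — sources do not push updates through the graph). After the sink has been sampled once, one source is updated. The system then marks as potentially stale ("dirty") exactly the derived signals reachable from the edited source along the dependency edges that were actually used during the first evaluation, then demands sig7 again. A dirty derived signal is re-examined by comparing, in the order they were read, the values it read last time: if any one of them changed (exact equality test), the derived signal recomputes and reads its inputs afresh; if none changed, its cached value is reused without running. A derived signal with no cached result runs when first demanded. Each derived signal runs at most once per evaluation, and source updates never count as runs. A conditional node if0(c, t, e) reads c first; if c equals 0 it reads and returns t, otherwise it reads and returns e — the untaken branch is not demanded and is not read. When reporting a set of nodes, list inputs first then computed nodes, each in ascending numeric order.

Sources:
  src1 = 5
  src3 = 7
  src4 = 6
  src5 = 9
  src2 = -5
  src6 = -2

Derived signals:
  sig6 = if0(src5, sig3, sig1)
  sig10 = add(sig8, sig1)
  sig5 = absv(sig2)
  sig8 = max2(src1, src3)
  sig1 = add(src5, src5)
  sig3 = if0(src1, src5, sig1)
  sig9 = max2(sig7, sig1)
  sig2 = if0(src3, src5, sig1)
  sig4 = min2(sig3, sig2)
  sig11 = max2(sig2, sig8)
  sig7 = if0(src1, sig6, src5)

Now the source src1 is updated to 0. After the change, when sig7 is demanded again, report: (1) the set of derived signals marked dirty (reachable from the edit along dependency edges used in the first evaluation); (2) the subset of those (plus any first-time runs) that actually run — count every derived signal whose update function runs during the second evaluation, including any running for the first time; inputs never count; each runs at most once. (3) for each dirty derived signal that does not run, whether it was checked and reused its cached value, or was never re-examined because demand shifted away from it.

Dirty set: sig7.
Run set: sig1, sig6, sig7 (3 run).
All dirty derived signals ended up running.
The important point: the flipped condition pulls in fresh nodes; sig1, sig6 run for the first time.

Initial pass — values computed on the first demand:
  sig7 = if0(src1=5 -> else branch src5) = 9

Second demand — change propagation:
  sig1: newly demanded (no cache) — executes and yields 18.
  sig6: newly demanded (no cache) — executes and yields 18.
  sig7: re-runs because src1 5->0; new result 18.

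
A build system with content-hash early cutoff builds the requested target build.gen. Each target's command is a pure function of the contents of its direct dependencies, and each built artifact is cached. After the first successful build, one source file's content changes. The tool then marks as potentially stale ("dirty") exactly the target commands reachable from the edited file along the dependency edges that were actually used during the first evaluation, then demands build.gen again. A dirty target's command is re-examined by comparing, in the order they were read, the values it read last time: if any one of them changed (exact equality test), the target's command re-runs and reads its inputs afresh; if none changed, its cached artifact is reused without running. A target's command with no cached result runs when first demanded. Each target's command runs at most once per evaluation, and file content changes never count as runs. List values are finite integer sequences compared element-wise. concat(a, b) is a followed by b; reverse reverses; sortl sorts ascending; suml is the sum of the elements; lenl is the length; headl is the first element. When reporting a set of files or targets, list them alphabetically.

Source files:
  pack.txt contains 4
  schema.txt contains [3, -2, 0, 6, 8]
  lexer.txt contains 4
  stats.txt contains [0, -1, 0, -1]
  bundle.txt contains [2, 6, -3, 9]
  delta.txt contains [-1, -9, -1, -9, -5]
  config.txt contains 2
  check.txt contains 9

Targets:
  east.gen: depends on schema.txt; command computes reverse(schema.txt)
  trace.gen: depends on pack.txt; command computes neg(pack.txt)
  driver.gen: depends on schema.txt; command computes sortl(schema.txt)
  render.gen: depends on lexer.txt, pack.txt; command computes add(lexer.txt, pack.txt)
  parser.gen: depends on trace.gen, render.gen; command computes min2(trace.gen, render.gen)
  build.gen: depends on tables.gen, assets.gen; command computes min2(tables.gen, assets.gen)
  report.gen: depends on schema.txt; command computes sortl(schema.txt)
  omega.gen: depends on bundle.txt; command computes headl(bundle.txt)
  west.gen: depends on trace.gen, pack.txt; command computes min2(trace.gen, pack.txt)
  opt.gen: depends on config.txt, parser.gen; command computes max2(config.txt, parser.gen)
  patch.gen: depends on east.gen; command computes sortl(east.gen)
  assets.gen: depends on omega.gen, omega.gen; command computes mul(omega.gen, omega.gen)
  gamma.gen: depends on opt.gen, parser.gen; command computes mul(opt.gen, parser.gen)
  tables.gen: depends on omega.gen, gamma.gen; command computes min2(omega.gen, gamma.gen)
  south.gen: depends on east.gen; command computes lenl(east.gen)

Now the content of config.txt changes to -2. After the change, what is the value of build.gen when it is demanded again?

First evaluation (everything demanded from the output):
  omega.gen = headl([2, 6, -3, 9]) = 2
  assets.gen = mul(2, 2) = 4
  render.gen = add(4, 4) = 8
  trace.gen = neg(4) = -4
  parser.gen = min2(-4, 8) = -4
  opt.gen = max2(2, -4) = 2
  gamma.gen = mul(2, -4) = -8
  tables.gen = min2(2, -8) = -8
  build.gen = min2(-8, 4) = -8

Propagation after the edit:
  opt.gen: runs — config.txt 2->-2; result -2.
  gamma.gen: runs — opt.gen 2->-2; result 8.
  tables.gen: runs — gamma.gen -8->8; result 2.
  build.gen: runs — tables.gen -8->2; result 2.

New value of build.gen: 2.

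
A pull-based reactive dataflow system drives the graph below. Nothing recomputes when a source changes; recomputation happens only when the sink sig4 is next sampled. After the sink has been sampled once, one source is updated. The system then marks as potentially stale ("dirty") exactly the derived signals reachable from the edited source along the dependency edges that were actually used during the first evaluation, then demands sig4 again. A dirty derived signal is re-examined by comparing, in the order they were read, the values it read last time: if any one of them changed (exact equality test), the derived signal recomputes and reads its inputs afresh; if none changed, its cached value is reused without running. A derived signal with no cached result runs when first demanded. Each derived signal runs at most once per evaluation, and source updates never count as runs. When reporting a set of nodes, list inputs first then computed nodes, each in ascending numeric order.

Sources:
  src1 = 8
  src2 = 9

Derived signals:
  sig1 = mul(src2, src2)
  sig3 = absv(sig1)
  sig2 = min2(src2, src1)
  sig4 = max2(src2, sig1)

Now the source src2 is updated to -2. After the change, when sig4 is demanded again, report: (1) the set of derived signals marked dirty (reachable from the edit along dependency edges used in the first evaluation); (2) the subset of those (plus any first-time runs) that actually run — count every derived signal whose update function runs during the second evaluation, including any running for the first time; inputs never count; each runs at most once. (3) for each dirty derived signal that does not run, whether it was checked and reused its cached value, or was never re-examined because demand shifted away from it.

First evaluation (everything demanded from the output):
  sig1 = mul(9, 9) = 81
  sig4 = max2(9, 81) = 81

Propagation after the edit:
  sig1: runs — src2 9->-2; src2 9->-2; result 4.
  sig4: runs — src2 9->-2; sig1 81->4; result 4.

Marked dirty: sig1, sig4.
Derived signals that run: sig1, sig4 — 2 in total.
Every dirty derived signal ran.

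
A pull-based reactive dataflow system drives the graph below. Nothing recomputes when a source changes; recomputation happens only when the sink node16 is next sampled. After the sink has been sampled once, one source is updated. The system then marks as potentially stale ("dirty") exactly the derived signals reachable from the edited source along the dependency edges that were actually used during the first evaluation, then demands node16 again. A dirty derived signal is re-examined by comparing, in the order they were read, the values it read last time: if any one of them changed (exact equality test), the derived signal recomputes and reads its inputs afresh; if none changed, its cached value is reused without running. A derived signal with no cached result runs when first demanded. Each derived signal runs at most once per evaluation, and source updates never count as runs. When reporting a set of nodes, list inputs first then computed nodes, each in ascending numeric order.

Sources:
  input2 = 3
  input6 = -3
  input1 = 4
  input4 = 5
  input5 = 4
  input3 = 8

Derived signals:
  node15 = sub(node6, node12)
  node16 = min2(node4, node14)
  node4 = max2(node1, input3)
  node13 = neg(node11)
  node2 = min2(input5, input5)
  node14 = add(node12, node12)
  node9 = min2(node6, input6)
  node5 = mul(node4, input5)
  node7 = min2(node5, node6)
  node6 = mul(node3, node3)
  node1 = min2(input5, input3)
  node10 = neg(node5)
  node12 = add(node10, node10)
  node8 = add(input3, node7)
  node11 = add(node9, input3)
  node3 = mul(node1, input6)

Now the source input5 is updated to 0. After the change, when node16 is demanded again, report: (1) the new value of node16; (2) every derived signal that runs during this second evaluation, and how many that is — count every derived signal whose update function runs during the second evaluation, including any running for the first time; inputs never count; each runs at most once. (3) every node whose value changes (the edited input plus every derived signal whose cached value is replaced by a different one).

New value of node16: 0.
Derived signals that run: node1, node4, node5, node10, node12, node14, node16 — 7 in total.
Values that change: input5, node1, node5, node10, node12, node14, node16.

First evaluation (everything demanded from the output):
  node1 = min2(4, 8) = 4
  node4 = max2(4, 8) = 8
  node5 = mul(8, 4) = 32
  node10 = neg(32) = -32
  node12 = add(-32, -32) = -64
  node14 = add(-64, -64) = -128
  node16 = min2(8, -128) = -128

Propagation after the edit:
  node1: runs — input5 4->0; result 0.
  node4: runs — node1 4->0; result 8 (same value as before).
  node5: runs — input5 4->0; result 0.
  node10: runs — node5 32->0; result 0.
  node12: runs — node10 -32->0; node10 -32->0; result 0.
  node14: runs — node12 -64->0; node12 -64->0; result 0.
  node16: runs — node14 -128->0; result 0.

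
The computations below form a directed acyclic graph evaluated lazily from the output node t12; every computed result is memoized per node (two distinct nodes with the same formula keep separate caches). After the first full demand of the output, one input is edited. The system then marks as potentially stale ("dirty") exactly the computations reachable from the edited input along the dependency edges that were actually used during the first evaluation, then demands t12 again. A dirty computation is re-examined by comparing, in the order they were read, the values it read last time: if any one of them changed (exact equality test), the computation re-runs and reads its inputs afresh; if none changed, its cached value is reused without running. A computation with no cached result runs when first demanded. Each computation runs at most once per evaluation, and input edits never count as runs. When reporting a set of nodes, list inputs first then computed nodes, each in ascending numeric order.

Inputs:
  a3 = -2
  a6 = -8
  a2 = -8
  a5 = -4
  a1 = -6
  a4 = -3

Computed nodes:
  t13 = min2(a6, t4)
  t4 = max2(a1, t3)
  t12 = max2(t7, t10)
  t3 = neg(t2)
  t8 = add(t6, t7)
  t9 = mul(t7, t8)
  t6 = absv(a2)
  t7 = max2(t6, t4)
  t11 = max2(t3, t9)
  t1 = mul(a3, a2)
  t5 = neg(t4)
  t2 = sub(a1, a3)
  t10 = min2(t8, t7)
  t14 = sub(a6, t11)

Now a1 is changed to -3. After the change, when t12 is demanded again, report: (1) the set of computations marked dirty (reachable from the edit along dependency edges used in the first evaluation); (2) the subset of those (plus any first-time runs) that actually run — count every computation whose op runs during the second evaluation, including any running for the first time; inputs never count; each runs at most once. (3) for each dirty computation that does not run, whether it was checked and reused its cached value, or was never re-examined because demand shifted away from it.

First demand of the output computes:
  t2 = sub(-6, -2) = -4
  t3 = neg(-4) = 4
  t4 = max2(-6, 4) = 4
  t6 = absv(-8) = 8
  t7 = max2(8, 4) = 8
  t8 = add(8, 8) = 16
  t10 = min2(16, 8) = 8
  t12 = max2(8, 8) = 8

After the edit, cleaning proceeds:
  t2: a read changed (a1 -6->-3) — executes, giving -1.
  t3: a read changed (t2 -4->-1) — executes, giving 1.
  t4: a read changed (a1 -6->-3; t3 4->1) — executes, giving 1.
  t7: a read changed (t4 4->1) — executes, giving 8 — identical to its old value.
  t8: dirty, but its reads are unchanged (t6 unchanged, t7 unchanged); cached 16 stands.
  t10: dirty, but its reads are unchanged (t8 unchanged, t7 unchanged); cached 8 stands.
  t12: dirty, but its reads are unchanged (t7 unchanged, t10 unchanged); cached 8 stands.

Note the absorption at t7: it re-runs yet its value is the same, leaving the output's value untouched.

The edit dirties: t2, t3, t4, t7, t8, t10, t12.
4 computations run: t2, t3, t4, t7.
Cache hits after checking: t8, t10, t12.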